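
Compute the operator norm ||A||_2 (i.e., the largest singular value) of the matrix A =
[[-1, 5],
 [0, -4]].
||A||_2 = sqrt((42 + sqrt(1700))/2) ≈ 6.451 (= sqrt(largest eigenvalue of A^T A))

||A||_2 = sigma_max(A) = sqrt(lambda_max(A^T A)). Form the symmetric matrix M = A^T A =
[[1, -5],
 [-5, 41]].
Its characteristic polynomial (trace, determinant of M give the coefficients) is
  p(λ) = det(λ I - M) = λ^2 - 42λ + 16.
For λ^2 - 42λ + 16 the discriminant is 1700. It is nonnegative but not a perfect square, so the roots are real and irrational: λ = (42 ± sqrt(1700))/2 ≈ 41.6155, 0.3845.
So the eigenvalues of A^T A are ≈ 0.3845, 41.6155 (all ≥ 0, as they must be for A^T A). The largest is λ_max = (42 + sqrt(1700))/2 ≈ 41.6155, hence ||A||_2 = sqrt(λ_max) = sqrt((42 + sqrt(1700))/2) ≈ 6.451.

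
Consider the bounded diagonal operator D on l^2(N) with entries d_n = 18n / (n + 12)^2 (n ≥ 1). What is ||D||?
||D|| = 3/8 (attained at n = 12)

For D diagonal, ||D|| = sup_n |d_n|. Treat f(x) = 18x / (x + 12)^2 for real x > 0. By the quotient rule, f'(x) = 18(12 - x)/(x + 12)^3, which is positive for x < 12 and negative for x > 12. So f has a unique maximum at x = 12, and since 12 is a positive integer, the supremum over n ≥ 1 is attained at n = 12: d_12 = 18·12/(12 + 12)^2 = 18·12/576 = 3/8. Hence ||D|| = 3/8.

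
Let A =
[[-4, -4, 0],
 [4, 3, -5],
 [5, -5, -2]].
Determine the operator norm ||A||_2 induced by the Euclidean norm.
||A||_2 ≈ 8.7814 (= sqrt(largest eigenvalue of A^T A))

||A||_2 = sigma_max(A) = sqrt(lambda_max(A^T A)). Form the symmetric matrix M = A^T A =
[[57, 3, -30],
 [3, 50, -5],
 [-30, -5, 29]].
Its characteristic polynomial (trace, sum of principal 2x2 minors, determinant of M give the coefficients) is
  p(λ) = det(λ I - M) = λ^3 - 136λ^2 + 5019λ - 36864.
No integer candidate from the rational root theorem (±divisors of 36864) is a root, so the roots are irrational. The cubic discriminant is Δ = 5518356660 > 0, so there are three distinct real roots. p(9) = -1980 and p(10) = 726 have opposite signs, so a root lies in (9, 10); Newton's method refines it to λ ≈ 9.7238. p(49) = 180 and p(50) = -914 have opposite signs, so a root lies in (49, 50); Newton's method refines it to λ ≈ 49.163. p(77) = -212 and p(78) = 1746 have opposite signs, so a root lies in (77, 78); Newton's method refines it to λ ≈ 77.1132. Check (Vieta): the three roots sum to 136, matching tr M = 136.
So the eigenvalues of A^T A are ≈ 9.7238, 49.163, 77.1132 (all ≥ 0, as they must be for A^T A). The largest is λ_max ≈ 77.1132, hence ||A||_2 = sqrt(λ_max) ≈ 8.7814.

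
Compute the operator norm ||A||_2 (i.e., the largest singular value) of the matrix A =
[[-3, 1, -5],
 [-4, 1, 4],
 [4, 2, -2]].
||A||_2 ≈ 7.2568 (= sqrt(largest eigenvalue of A^T A))

||A||_2 = sigma_max(A) = sqrt(lambda_max(A^T A)). Form the symmetric matrix M = A^T A =
[[41, 1, -9],
 [1, 6, -5],
 [-9, -5, 45]].
Its characteristic polynomial (trace, sum of principal 2x2 minors, determinant of M give the coefficients) is
  p(λ) = det(λ I - M) = λ^3 - 92λ^2 + 2254λ - 9604.
No integer candidate from the rational root theorem (±divisors of 9604) is a root, so the roots are irrational. The cubic discriminant is Δ = 639203824 > 0, so there are three distinct real roots. p(5) = -509 and p(6) = 824 have opposite signs, so a root lies in (5, 6); Newton's method refines it to λ ≈ 5.3686. p(33) = 527 and p(34) = -16 have opposite signs, so a root lies in (33, 34); Newton's method refines it to λ ≈ 33.9701. p(52) = -556 and p(53) = 307 have opposite signs, so a root lies in (52, 53); Newton's method refines it to λ ≈ 52.6613. Check (Vieta): the three roots sum to 92, matching tr M = 92.
So the eigenvalues of A^T A are ≈ 5.3686, 33.9701, 52.6613 (all ≥ 0, as they must be for A^T A). The largest is λ_max ≈ 52.6613, hence ||A||_2 = sqrt(λ_max) ≈ 7.2568.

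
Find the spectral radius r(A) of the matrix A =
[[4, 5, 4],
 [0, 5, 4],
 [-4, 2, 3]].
r(A) ≈ 6.9564

The eigenvalues of A are the roots of its characteristic polynomial. With M = A (coefficients from the trace, the sum of principal 2x2 minors, and det A):
  p(λ) = det(λ I - M) = λ^3 - 12λ^2 + 55λ - 28.
No integer candidate from the rational root theorem (±divisors of 28) is a root, so the roots are irrational. The cubic discriminant is Δ = -111964 < 0, so there is one real root and a complex-conjugate pair. p(0) = -28 and p(1) = 16 have opposite signs, so a root lies in (0, 1); Newton's method refines it to λ ≈ 0.5786. Dividing out (λ - (0.5786)) leaves approximately λ^2 - 11.4214λ + 48.3914. For λ^2 - 11.4214λ + 48.3914 the discriminant is -63.1176. It is negative, so the remaining roots are the complex-conjugate pair λ ≈ 5.7107 ± 3.9723i. Their product equals the constant term, so |λ|^2 ≈ 48.3914 and |λ| ≈ 6.9564.
Thus the eigenvalues (to 4 decimals) are 0.5786 (modulus 0.5786); 5.7107 ± 3.9723i (modulus 6.9564). The spectral radius is the largest modulus: r(A) ≈ 6.9564. (Cross-check: r(A) ≤ ||A||_2 ≈ 9.8028; equality holds whenever A is normal, though it can also hold for some non-normal A.)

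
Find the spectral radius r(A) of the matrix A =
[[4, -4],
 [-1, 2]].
r(A) = (6 + sqrt(20))/2 ≈ 5.2361

The eigenvalues of A are the roots of its characteristic polynomial. With M = A (coefficients from the trace and determinant):
  p(λ) = det(λ I - M) = λ^2 - 6λ + 4.
For λ^2 - 6λ + 4 the discriminant is 20. It is nonnegative but not a perfect square, so the roots are real and irrational: λ = (6 ± sqrt(20))/2 ≈ 5.2361, 0.7639.
Thus the eigenvalues (to 4 decimals) are 5.2361 (modulus 5.2361); 0.7639 (modulus 0.7639). The spectral radius is the largest modulus: r(A) = (6 + sqrt(20))/2 ≈ 5.2361. (Cross-check: r(A) ≤ ||A||_2 ≈ 6.0467; equality holds whenever A is normal, though it can also hold for some non-normal A.)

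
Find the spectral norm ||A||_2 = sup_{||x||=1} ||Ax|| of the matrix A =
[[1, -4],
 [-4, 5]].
||A||_2 = sqrt((58 + sqrt(2880))/2) ≈ 7.4721 (= sqrt(largest eigenvalue of A^T A))

||A||_2 = sigma_max(A) = sqrt(lambda_max(A^T A)). Form the symmetric matrix M = A^T A =
[[17, -24],
 [-24, 41]].
Its characteristic polynomial (trace, determinant of M give the coefficients) is
  p(λ) = det(λ I - M) = λ^2 - 58λ + 121.
For λ^2 - 58λ + 121 the discriminant is 2880. It is nonnegative but not a perfect square, so the roots are real and irrational: λ = (58 ± sqrt(2880))/2 ≈ 55.8328, 2.1672.
So the eigenvalues of A^T A are ≈ 2.1672, 55.8328 (all ≥ 0, as they must be for A^T A). The largest is λ_max = (58 + sqrt(2880))/2 ≈ 55.8328, hence ||A||_2 = sqrt(λ_max) = sqrt((58 + sqrt(2880))/2) ≈ 7.4721.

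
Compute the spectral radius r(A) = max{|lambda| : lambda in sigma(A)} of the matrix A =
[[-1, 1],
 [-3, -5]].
r(A) = 4

The eigenvalues of A are the roots of its characteristic polynomial. With M = A (coefficients from the trace and determinant):
  p(λ) = det(λ I - M) = λ^2 + 6λ + 8.
For λ^2 + 6λ + 8 the discriminant is 4. It is a perfect square (2^2), so the roots are rational: λ = (-6 ± 2)/2 = -2, -4.
Thus the eigenvalues (to 4 decimals) are -2 (modulus 2); -4 (modulus 4). The spectral radius is the largest modulus: r(A) = 4. (Cross-check: r(A) ≤ ||A||_2 ≈ 5.8416; equality holds whenever A is normal, though it can also hold for some non-normal A.)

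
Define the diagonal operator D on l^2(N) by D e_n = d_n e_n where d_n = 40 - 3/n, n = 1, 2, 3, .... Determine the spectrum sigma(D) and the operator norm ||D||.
sigma(D) = {40 - 3/n : n ≥ 1} ∪ {40}; ||D|| = 40

A bounded diagonal operator on l^2 with diagonal entries d_n has spectrum equal to the closure of {d_n : n ≥ 1}: every d_n is an eigenvalue (with eigenvector e_n), so {d_n} ⊂ sigma(D); the spectrum is closed, so its closure is too; and for lambda not in the closure, (D - lambda I) has bounded inverse (the diagonal entries 1/(d_n - lambda) are bounded). For our sequence d_n = 40 - 3/n, n = 1, 2, 3, ...:
  - {d_n} = {40 - 3/n : n ≥ 1}; the only limit point is 40
  - closure = {40 - 3/n : n ≥ 1} ∪ {40}
For the norm: a diagonal operator has ||D|| = sup_n |d_n|. Here d_n = 40 - 3/n increases monotonically from d_1 = 37 toward 40, with all terms in [37, 40); so sup_n |d_n| = 40 (the supremum is the limit, not attained). So ||D|| = 40.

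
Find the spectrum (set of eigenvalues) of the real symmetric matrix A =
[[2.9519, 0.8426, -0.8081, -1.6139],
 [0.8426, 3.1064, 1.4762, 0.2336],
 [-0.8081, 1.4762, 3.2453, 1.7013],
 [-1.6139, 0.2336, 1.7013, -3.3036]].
sigma(A) ≈ {-4, 1, 4, 5}

A is real symmetric, so its spectrum consists of real eigenvalues. Expanding the characteristic polynomial of the displayed matrix gives
  det(λ I - A) = p(λ) = λ^4 + (-6)λ^3 + (-11)λ^2 + (96.0023)λ + (-80.0017).
Solving p(λ) = 0 yields eigenvalues ≈ -4, 1, 4, 5. (A is shown rounded to 4 decimals, so these recover the underlying integer eigenvalues to within that precision.)
Verification: the trace of A = 6 equals the sum of eigenvalues 6, and det(A) ≈ -80.0017 matches the eigenvalue product -80.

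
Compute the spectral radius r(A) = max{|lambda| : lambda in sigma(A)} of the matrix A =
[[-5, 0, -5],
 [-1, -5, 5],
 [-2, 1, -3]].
r(A) ≈ 7.7674

The eigenvalues of A are the roots of its characteristic polynomial. With M = A (coefficients from the trace, the sum of principal 2x2 minors, and det A):
  p(λ) = det(λ I - M) = λ^3 + 13λ^2 + 40λ - 5.
No integer candidate from the rational root theorem (±divisors of 5) is a root, so the roots are irrational. The cubic discriminant is Δ = 10865 > 0, so there are three distinct real roots. p(-8) = -5 and p(-7) = 9 have opposite signs, so a root lies in (-8, -7); Newton's method refines it to λ ≈ -7.7674. p(-6) = 7 and p(-5) = -5 have opposite signs, so a root lies in (-6, -5); Newton's method refines it to λ ≈ -5.3529. p(0) = -5 and p(1) = 49 have opposite signs, so a root lies in (0, 1); Newton's method refines it to λ ≈ 0.1203. Check (Vieta): the three roots sum to -13, matching tr M = -13.
Thus the eigenvalues (to 4 decimals) are -7.7674 (modulus 7.7674); -5.3529 (modulus 5.3529); 0.1203 (modulus 0.1203). The spectral radius is the largest modulus: r(A) ≈ 7.7674. (Cross-check: r(A) ≤ ||A||_2 ≈ 9.1541; equality holds whenever A is normal, though it can also hold for some non-normal A.)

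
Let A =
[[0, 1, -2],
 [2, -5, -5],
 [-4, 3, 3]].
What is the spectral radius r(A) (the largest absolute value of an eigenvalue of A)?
r(A) ≈ 3.721

The eigenvalues of A are the roots of its characteristic polynomial. With M = A (coefficients from the trace, the sum of principal 2x2 minors, and det A):
  p(λ) = det(λ I - M) = λ^3 + 2λ^2 - 10λ - 42.
No integer candidate from the rational root theorem (±divisors of 42) is a root, so the roots are irrational. The cubic discriminant is Δ = -26764 < 0, so there is one real root and a complex-conjugate pair. p(3) = -27 and p(4) = 14 have opposite signs, so a root lies in (3, 4); Newton's method refines it to λ ≈ 3.721. Dividing out (λ - (3.721)) leaves approximately λ^2 + 5.721λ + 11.2874. For λ^2 + 5.721λ + 11.2874 the discriminant is -12.4204. It is negative, so the remaining roots are the complex-conjugate pair λ ≈ -2.8605 ± 1.7621i. Their product equals the constant term, so |λ|^2 ≈ 11.2874 and |λ| ≈ 3.3597.
Thus the eigenvalues (to 4 decimals) are 3.721 (modulus 3.721); -2.8605 ± 1.7621i (modulus 3.3597). The spectral radius is the largest modulus: r(A) ≈ 3.721. (Cross-check: r(A) ≤ ||A||_2 ≈ 9.1499; equality holds whenever A is normal, though it can also hold for some non-normal A.)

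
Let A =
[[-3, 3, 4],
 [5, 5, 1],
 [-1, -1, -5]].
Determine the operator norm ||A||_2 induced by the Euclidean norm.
||A||_2 ≈ 8.0233 (= sqrt(largest eigenvalue of A^T A))

||A||_2 = sigma_max(A) = sqrt(lambda_max(A^T A)). Form the symmetric matrix M = A^T A =
[[35, 17, -2],
 [17, 35, 22],
 [-2, 22, 42]].
Its characteristic polynomial (trace, sum of principal 2x2 minors, determinant of M give the coefficients) is
  p(λ) = det(λ I - M) = λ^3 - 112λ^2 + 3388λ - 20736.
No integer candidate from the rational root theorem (±divisors of 20736) is a root, so the roots are irrational. The cubic discriminant is Δ = 1920966912 > 0, so there are three distinct real roots. p(8) = -288 and p(9) = 1413 have opposite signs, so a root lies in (8, 9); Newton's method refines it to λ ≈ 8.1624. p(39) = 363 and p(40) = -416 have opposite signs, so a root lies in (39, 40); Newton's method refines it to λ ≈ 39.4639. p(64) = -512 and p(65) = 909 have opposite signs, so a root lies in (64, 65); Newton's method refines it to λ ≈ 64.3737. Check (Vieta): the three roots sum to 112, matching tr M = 112.
So the eigenvalues of A^T A are ≈ 8.1624, 39.4639, 64.3737 (all ≥ 0, as they must be for A^T A). The largest is λ_max ≈ 64.3737, hence ||A||_2 = sqrt(λ_max) ≈ 8.0233.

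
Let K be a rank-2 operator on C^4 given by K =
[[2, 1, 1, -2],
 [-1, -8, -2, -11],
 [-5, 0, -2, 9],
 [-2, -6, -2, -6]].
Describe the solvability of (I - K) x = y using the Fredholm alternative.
(I - K) is invertible (det(I - K) = 13 ≠ 0), so for every y in C^4 the equation (I - K) x = y has a unique solution.

K has rank 2 and factors as K = U V^T = u1 v1^T + u2 v2^T with u1 = (0, 3, -1, 2), v1 = (-1, -3, -1, -3), u2 = (1, 1, -3, 0), v2 = (2, 1, 1, -2) (multiplying out reproduces the displayed K). The nonzero eigenvalues of U V^T coincide with those of the 2 x 2 matrix G = V^T U = [[v1·u1, v1·u2], [v2·u1, v2·u2]] = [[-14, -1], [-2, 0]], and by the Sylvester determinant identity det(I_4 - U V^T) = det(I_2 - V^T U) = det([[15, 1], [2, 1]]) = (15)(1) - (1)(2) = 13. (Direct check: I - K =
[[-1, -1, -1, 2],
 [1, 9, 2, 11],
 [5, 0, 3, -9],
 [2, 6, 2, 7]]
has determinant 13.) The finite-dimensional Fredholm alternative says: either (I - K) is invertible, or ker(I - K) ≠ {0} and then range(I - K) = ker((I - K)^*)^⊥, with dim ker(I - K) = dim ker((I - K)^*). Since det(I - K) ≠ 0, 1 is not an eigenvalue of K and ker(I - K) = {0}, so we are in the first case: for every y there is a unique x = (I - K)^(-1) y. (Explicitly, by the Woodbury identity, (I - U V^T)^(-1) = I + U (I_2 - G)^(-1) V^T.)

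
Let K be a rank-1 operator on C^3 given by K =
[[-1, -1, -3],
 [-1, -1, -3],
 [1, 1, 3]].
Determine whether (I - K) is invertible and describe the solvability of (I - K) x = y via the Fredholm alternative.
(I - K) is singular (det(I - K) = 0, i.e. 1 ∈ sigma(K)). (I - K) x = y is solvable iff y ⊥ ker((I - K)^*) = span{(-1, -1, -3)}, i.e. iff -y_1 - y_2 - 3y_3 = 0. When solvable, the solutions are x = y + c·(1, 1, -1), c arbitrary (ker(I - K) = span{(1, 1, -1)}, dimension 1).

K has rank 1, so it is an outer product K = u v^T: every row of K is a multiple of one row vector. Reading off the entries, u = (1, 1, -1) and v = (-1, -1, -3) (row i of K equals u_i·v^T). A rank-one matrix u v^T satisfies K u = u (v·u) and kills the (2)-dimensional subspace v^⊥, so its characteristic polynomial is lambda^2 (lambda - v·u) with v·u = tr K = 1. Hence the eigenvalues of I - K are 1 (multiplicity 2) and 1 - (1) = 0, so det(I - K) = 0. (Direct check: I - K =
[[2, 1, 3],
 [1, 2, 3],
 [-1, -1, -2]]
has determinant 0.) So 1 is an eigenvalue of K and (I - K) is not invertible. The finite-dimensional Fredholm alternative says: either (I - K) is invertible, or ker(I - K) ≠ {0} and then range(I - K) = ker((I - K)^*)^⊥, with dim ker(I - K) = dim ker((I - K)^*). We are in the second case, so we need both kernels. Kernel of I - K: (I - K) u = u - u (v·u) = u - u = 0, so ker(I - K) = span{u} = span{(1, 1, -1)} (it is exactly 1-dimensional because rank(I - K) = 2). Kernel of the adjoint: K is real, so (I - K)^* = I - K^T = I - v u^T, and (I - v u^T) v = v - v (u·v) = 0; hence ker((I - K)^*) = span{v} = span{(-1, -1, -3)}. Therefore (I - K) x = y is solvable iff <y, v> = 0, i.e. iff -y_1 - y_2 - 3y_3 = 0. When this holds, K y = u (v·y) = 0, so (I - K) y = y and x = y is a particular solution; the full solution set is the line x = y + c·u = y + c·(1, 1, -1), c ∈ C.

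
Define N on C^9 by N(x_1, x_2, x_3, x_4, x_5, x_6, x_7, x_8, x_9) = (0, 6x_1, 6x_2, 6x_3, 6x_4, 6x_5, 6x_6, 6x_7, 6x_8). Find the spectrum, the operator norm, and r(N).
sigma(N) = {0}; ||N|| = 6; r(N) = 0. (N is nilpotent with N^9 = 0.)

On C^9, N is a strictly lower-triangular matrix with 6 on the subdiagonal and zeros elsewhere, so its characteristic polynomial is lambda^9 and every eigenvalue is 0: sigma(N) = {0}. For the operator norm, N e_i = 6e_{i+1} for i = 1, ..., 8 and N e_9 = 0, so the singular values of N are 6 (with multiplicity 8) and 0; hence ||N|| = 6. The spectral radius r(N) = max|lambda| = 0. Note ||N|| > r(N) — characteristic of non-normal nilpotent operators. Indeed N^9 = 0.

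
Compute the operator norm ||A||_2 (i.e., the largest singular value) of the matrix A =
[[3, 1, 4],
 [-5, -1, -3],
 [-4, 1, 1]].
||A||_2 ≈ 8.0545 (= sqrt(largest eigenvalue of A^T A))

||A||_2 = sigma_max(A) = sqrt(lambda_max(A^T A)). Form the symmetric matrix M = A^T A =
[[50, 4, 23],
 [4, 3, 8],
 [23, 8, 26]].
Its characteristic polynomial (trace, sum of principal 2x2 minors, determinant of M give the coefficients) is
  p(λ) = det(λ I - M) = λ^3 - 79λ^2 + 919λ - 169.
No integer candidate from the rational root theorem (±divisors of 169) is a root, so the roots are irrational. The cubic discriminant is Δ = 2053085696 > 0, so there are three distinct real roots. p(0) = -169 and p(1) = 672 have opposite signs, so a root lies in (0, 1); Newton's method refines it to λ ≈ 0.1869. p(13) = 624 and p(14) = -43 have opposite signs, so a root lies in (13, 14); Newton's method refines it to λ ≈ 13.9388. p(64) = -2793 and p(65) = 416 have opposite signs, so a root lies in (64, 65); Newton's method refines it to λ ≈ 64.8743. Check (Vieta): the three roots sum to 79, matching tr M = 79.
So the eigenvalues of A^T A are ≈ 0.1869, 13.9388, 64.8743 (all ≥ 0, as they must be for A^T A). The largest is λ_max ≈ 64.8743, hence ||A||_2 = sqrt(λ_max) ≈ 8.0545.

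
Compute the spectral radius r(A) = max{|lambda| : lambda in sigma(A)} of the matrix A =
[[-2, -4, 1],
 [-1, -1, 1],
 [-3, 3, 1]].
r(A) = sqrt(20)/2 ≈ 2.2361

The eigenvalues of A are the roots of its characteristic polynomial. With M = A (coefficients from the trace, the sum of principal 2x2 minors, and det A):
  p(λ) = det(λ I - M) = λ^3 + 2λ^2 - 5λ - 10.
By the rational root theorem any rational root is an integer divisor of 10. Testing λ = -2: p(-2) = -8 + 8 + 10 - 10 = 0, so λ = -2 is a root. Dividing out (λ + 2) leaves p(λ) = (λ + 2)(λ^2 - 5). For λ^2 - 5 the discriminant is 20. It is nonnegative but not a perfect square, so the roots are real and irrational: λ = ± sqrt(20)/2 ≈ 2.2361, -2.2361.
Thus the eigenvalues (to 4 decimals) are 2.2361 (modulus 2.2361); -2.2361 (modulus 2.2361); -2 (modulus 2). The spectral radius is the largest modulus: r(A) = sqrt(20)/2 ≈ 2.2361. (Cross-check: r(A) ≤ ||A||_2 ≈ 5.1184; equality holds whenever A is normal, though it can also hold for some non-normal A.)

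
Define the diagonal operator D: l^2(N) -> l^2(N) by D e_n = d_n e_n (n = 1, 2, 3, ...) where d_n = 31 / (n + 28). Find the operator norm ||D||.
||D|| = 31/29 (attained at n = 1)

For D diagonal, ||D|| = sup_n |d_n| = sup_n 31/(n + 28). This is positive and strictly decreasing in n, so the supremum is attained at n = 1: d_1 = 31/(1 + 28) = 31/29. Hence ||D|| = 31/29.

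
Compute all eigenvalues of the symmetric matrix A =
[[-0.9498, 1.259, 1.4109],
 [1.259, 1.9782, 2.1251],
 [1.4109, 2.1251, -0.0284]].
sigma(A) ≈ {-2, -1, 4}

A is real symmetric, so its spectrum consists of real eigenvalues. Expanding the characteristic polynomial of the displayed matrix gives
  det(λ I - A) = p(λ) = λ^3 + (-1)λ^2 + (-10)λ + (-8).
Solving p(λ) = 0 yields eigenvalues ≈ -2, -1, 4. (A is shown rounded to 4 decimals, so these recover the underlying integer eigenvalues to within that precision.)
Verification: the trace of A = 1 equals the sum of eigenvalues 1, and det(A) ≈ 7.9996 matches the eigenvalue product 8.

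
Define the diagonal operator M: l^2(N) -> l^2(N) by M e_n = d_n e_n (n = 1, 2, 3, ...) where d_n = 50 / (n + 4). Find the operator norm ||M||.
||M|| = 10 (attained at n = 1)

For M diagonal, ||M|| = sup_n |d_n| = sup_n 50/(n + 4). This is positive and strictly decreasing in n, so the supremum is attained at n = 1: d_1 = 50/(1 + 4) = 10. Hence ||M|| = 10.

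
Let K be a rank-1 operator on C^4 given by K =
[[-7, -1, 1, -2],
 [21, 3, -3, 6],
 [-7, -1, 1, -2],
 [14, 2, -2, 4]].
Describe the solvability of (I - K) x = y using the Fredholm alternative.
(I - K) is singular (det(I - K) = 0, i.e. 1 ∈ sigma(K)). (I - K) x = y is solvable iff y ⊥ ker((I - K)^*) = span{(-7, -1, 1, -2)}, i.e. iff -7y_1 - y_2 + y_3 - 2y_4 = 0. When solvable, the solutions are x = y + c·(1, -3, 1, -2), c arbitrary (ker(I - K) = span{(1, -3, 1, -2)}, dimension 1).

K has rank 1, so it is an outer product K = u v^T: every row of K is a multiple of one row vector. Reading off the entries, u = (1, -3, 1, -2) and v = (-7, -1, 1, -2) (row i of K equals u_i·v^T). A rank-one matrix u v^T satisfies K u = u (v·u) and kills the (3)-dimensional subspace v^⊥, so its characteristic polynomial is lambda^3 (lambda - v·u) with v·u = tr K = 1. Hence the eigenvalues of I - K are 1 (multiplicity 3) and 1 - (1) = 0, so det(I - K) = 0. (Direct check: I - K =
[[8, 1, -1, 2],
 [-21, -2, 3, -6],
 [7, 1, 0, 2],
 [-14, -2, 2, -3]]
has determinant 0.) So 1 is an eigenvalue of K and (I - K) is not invertible. The finite-dimensional Fredholm alternative says: either (I - K) is invertible, or ker(I - K) ≠ {0} and then range(I - K) = ker((I - K)^*)^⊥, with dim ker(I - K) = dim ker((I - K)^*). We are in the second case, so we need both kernels. Kernel of I - K: (I - K) u = u - u (v·u) = u - u = 0, so ker(I - K) = span{u} = span{(1, -3, 1, -2)} (it is exactly 1-dimensional because rank(I - K) = 3). Kernel of the adjoint: K is real, so (I - K)^* = I - K^T = I - v u^T, and (I - v u^T) v = v - v (u·v) = 0; hence ker((I - K)^*) = span{v} = span{(-7, -1, 1, -2)}. Therefore (I - K) x = y is solvable iff <y, v> = 0, i.e. iff -7y_1 - y_2 + y_3 - 2y_4 = 0. When this holds, K y = u (v·y) = 0, so (I - K) y = y and x = y is a particular solution; the full solution set is the line x = y + c·u = y + c·(1, -3, 1, -2), c ∈ C.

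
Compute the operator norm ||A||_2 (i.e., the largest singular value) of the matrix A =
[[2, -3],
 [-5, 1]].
||A||_2 = sqrt((39 + sqrt(845))/2) ≈ 5.8339 (= sqrt(largest eigenvalue of A^T A))

||A||_2 = sigma_max(A) = sqrt(lambda_max(A^T A)). Form the symmetric matrix M = A^T A =
[[29, -11],
 [-11, 10]].
Its characteristic polynomial (trace, determinant of M give the coefficients) is
  p(λ) = det(λ I - M) = λ^2 - 39λ + 169.
For λ^2 - 39λ + 169 the discriminant is 845. It is nonnegative but not a perfect square, so the roots are real and irrational: λ = (39 ± sqrt(845))/2 ≈ 34.0344, 4.9656.
So the eigenvalues of A^T A are ≈ 4.9656, 34.0344 (all ≥ 0, as they must be for A^T A). The largest is λ_max = (39 + sqrt(845))/2 ≈ 34.0344, hence ||A||_2 = sqrt(λ_max) = sqrt((39 + sqrt(845))/2) ≈ 5.8339.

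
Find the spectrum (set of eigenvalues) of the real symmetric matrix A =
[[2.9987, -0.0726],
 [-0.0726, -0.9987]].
sigma(A) ≈ {-1, 3}

A is real symmetric, so its spectrum consists of real eigenvalues. Expanding the characteristic polynomial of the displayed matrix gives
  det(λ I - A) = p(λ) = λ^2 + (-2)λ + (-3).
Solving p(λ) = 0 yields eigenvalues ≈ -1, 3. (A is shown rounded to 4 decimals, so these recover the underlying integer eigenvalues to within that precision.)
Verification: the trace of A = 2 equals the sum of eigenvalues 2, and det(A) ≈ -3.0001 matches the eigenvalue product -3.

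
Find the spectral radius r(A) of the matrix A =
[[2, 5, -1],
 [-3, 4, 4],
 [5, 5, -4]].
r(A) = (5 + sqrt(29))/2 ≈ 5.1926

The eigenvalues of A are the roots of its characteristic polynomial. With M = A (coefficients from the trace, the sum of principal 2x2 minors, and det A):
  p(λ) = det(λ I - M) = λ^3 - 2λ^2 - 16λ - 3.
By the rational root theorem any rational root is an integer divisor of 3. Testing λ = -3: p(-3) = -27 - 18 + 48 - 3 = 0, so λ = -3 is a root. Dividing out (λ + 3) leaves p(λ) = (λ + 3)(λ^2 - 5λ - 1). For λ^2 - 5λ - 1 the discriminant is 29. It is nonnegative but not a perfect square, so the roots are real and irrational: λ = (5 ± sqrt(29))/2 ≈ 5.1926, -0.1926.
Thus the eigenvalues (to 4 decimals) are 5.1926 (modulus 5.1926); -0.1926 (modulus 0.1926); -3 (modulus 3). The spectral radius is the largest modulus: r(A) = (5 + sqrt(29))/2 ≈ 5.1926. (Cross-check: r(A) ≤ ||A||_2 ≈ 9.5534; equality holds whenever A is normal, though it can also hold for some non-normal A.)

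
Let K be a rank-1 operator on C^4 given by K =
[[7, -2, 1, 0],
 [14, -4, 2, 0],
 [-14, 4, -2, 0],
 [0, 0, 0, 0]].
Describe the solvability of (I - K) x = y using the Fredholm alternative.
(I - K) is singular (det(I - K) = 0, i.e. 1 ∈ sigma(K)). (I - K) x = y is solvable iff y ⊥ ker((I - K)^*) = span{(7, -2, 1, 0)}, i.e. iff 7y_1 - 2y_2 + y_3 = 0. When solvable, the solutions are x = y + c·(1, 2, -2, 0), c arbitrary (ker(I - K) = span{(1, 2, -2, 0)}, dimension 1).

K has rank 1, so it is an outer product K = u v^T: every row of K is a multiple of one row vector. Reading off the entries, u = (1, 2, -2, 0) and v = (7, -2, 1, 0) (row i of K equals u_i·v^T). A rank-one matrix u v^T satisfies K u = u (v·u) and kills the (3)-dimensional subspace v^⊥, so its characteristic polynomial is lambda^3 (lambda - v·u) with v·u = tr K = 1. Hence the eigenvalues of I - K are 1 (multiplicity 3) and 1 - (1) = 0, so det(I - K) = 0. (Direct check: I - K =
[[-6, 2, -1, 0],
 [-14, 5, -2, 0],
 [14, -4, 3, 0],
 [0, 0, 0, 1]]
has determinant 0.) So 1 is an eigenvalue of K and (I - K) is not invertible. The finite-dimensional Fredholm alternative says: either (I - K) is invertible, or ker(I - K) ≠ {0} and then range(I - K) = ker((I - K)^*)^⊥, with dim ker(I - K) = dim ker((I - K)^*). We are in the second case, so we need both kernels. Kernel of I - K: (I - K) u = u - u (v·u) = u - u = 0, so ker(I - K) = span{u} = span{(1, 2, -2, 0)} (it is exactly 1-dimensional because rank(I - K) = 3). Kernel of the adjoint: K is real, so (I - K)^* = I - K^T = I - v u^T, and (I - v u^T) v = v - v (u·v) = 0; hence ker((I - K)^*) = span{v} = span{(7, -2, 1, 0)}. Therefore (I - K) x = y is solvable iff <y, v> = 0, i.e. iff 7y_1 - 2y_2 + y_3 = 0. When this holds, K y = u (v·y) = 0, so (I - K) y = y and x = y is a particular solution; the full solution set is the line x = y + c·u = y + c·(1, 2, -2, 0), c ∈ C.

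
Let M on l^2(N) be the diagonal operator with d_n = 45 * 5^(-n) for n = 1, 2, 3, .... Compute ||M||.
||M|| = 9 (attained at n = 1)

For M diagonal, ||M|| = sup_n |d_n|. The sequence d_n = 45 * 5^(-n) is positive and strictly decreasing (ratio 5^(-1) < 1), so the supremum is d_1 = 45/5 = 9. Hence ||M|| = 9.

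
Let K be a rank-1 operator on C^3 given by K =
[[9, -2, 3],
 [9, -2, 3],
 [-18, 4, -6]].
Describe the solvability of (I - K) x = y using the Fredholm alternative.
(I - K) is singular (det(I - K) = 0, i.e. 1 ∈ sigma(K)). (I - K) x = y is solvable iff y ⊥ ker((I - K)^*) = span{(9, -2, 3)}, i.e. iff 9y_1 - 2y_2 + 3y_3 = 0. When solvable, the solutions are x = y + c·(1, 1, -2), c arbitrary (ker(I - K) = span{(1, 1, -2)}, dimension 1).

K has rank 1, so it is an outer product K = u v^T: every row of K is a multiple of one row vector. Reading off the entries, u = (1, 1, -2) and v = (9, -2, 3) (row i of K equals u_i·v^T). A rank-one matrix u v^T satisfies K u = u (v·u) and kills the (2)-dimensional subspace v^⊥, so its characteristic polynomial is lambda^2 (lambda - v·u) with v·u = tr K = 1. Hence the eigenvalues of I - K are 1 (multiplicity 2) and 1 - (1) = 0, so det(I - K) = 0. (Direct check: I - K =
[[-8, 2, -3],
 [-9, 3, -3],
 [18, -4, 7]]
has determinant 0.) So 1 is an eigenvalue of K and (I - K) is not invertible. The finite-dimensional Fredholm alternative says: either (I - K) is invertible, or ker(I - K) ≠ {0} and then range(I - K) = ker((I - K)^*)^⊥, with dim ker(I - K) = dim ker((I - K)^*). We are in the second case, so we need both kernels. Kernel of I - K: (I - K) u = u - u (v·u) = u - u = 0, so ker(I - K) = span{u} = span{(1, 1, -2)} (it is exactly 1-dimensional because rank(I - K) = 2). Kernel of the adjoint: K is real, so (I - K)^* = I - K^T = I - v u^T, and (I - v u^T) v = v - v (u·v) = 0; hence ker((I - K)^*) = span{v} = span{(9, -2, 3)}. Therefore (I - K) x = y is solvable iff <y, v> = 0, i.e. iff 9y_1 - 2y_2 + 3y_3 = 0. When this holds, K y = u (v·y) = 0, so (I - K) y = y and x = y is a particular solution; the full solution set is the line x = y + c·u = y + c·(1, 1, -2), c ∈ C.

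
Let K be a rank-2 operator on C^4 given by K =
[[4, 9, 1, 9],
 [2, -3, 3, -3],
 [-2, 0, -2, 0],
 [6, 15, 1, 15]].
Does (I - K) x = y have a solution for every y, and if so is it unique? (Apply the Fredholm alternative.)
(I - K) is invertible (det(I - K) = -67 ≠ 0), so for every y in C^4 the equation (I - K) x = y has a unique solution.

K has rank 2 and factors as K = U V^T = u1 v1^T + u2 v2^T with u1 = (-2, -1, 1, -3), v1 = (-2, -3, -1, -3), u2 = (1, -2, 1, 2), v2 = (0, 3, -1, 3) (multiplying out reproduces the displayed K). The nonzero eigenvalues of U V^T coincide with those of the 2 x 2 matrix G = V^T U = [[v1·u1, v1·u2], [v2·u1, v2·u2]] = [[15, -3], [-13, -1]], and by the Sylvester determinant identity det(I_4 - U V^T) = det(I_2 - V^T U) = det([[-14, 3], [13, 2]]) = (-14)(2) - (3)(13) = -67. (Direct check: I - K =
[[-3, -9, -1, -9],
 [-2, 4, -3, 3],
 [2, 0, 3, 0],
 [-6, -15, -1, -14]]
has determinant -67.) The finite-dimensional Fredholm alternative says: either (I - K) is invertible, or ker(I - K) ≠ {0} and then range(I - K) = ker((I - K)^*)^⊥, with dim ker(I - K) = dim ker((I - K)^*). Since det(I - K) ≠ 0, 1 is not an eigenvalue of K and ker(I - K) = {0}, so we are in the first case: for every y there is a unique x = (I - K)^(-1) y. (Explicitly, by the Woodbury identity, (I - U V^T)^(-1) = I + U (I_2 - G)^(-1) V^T.)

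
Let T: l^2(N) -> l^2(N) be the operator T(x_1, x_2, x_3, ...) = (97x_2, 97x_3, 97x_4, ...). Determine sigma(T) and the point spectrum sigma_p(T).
sigma(T) = closed disk {z in C : |z| ≤ 97}; sigma_p(T) = open disk {z in C : |z| < 97}

Note T = 97·V where V is the unit left shift (V x)_k = x_{k+1}; so sigma(T) = 97·sigma(V) and ||T|| = 97||V||. ||T x||^2 = 9409sum_{k≥2} |x_k|^2 ≤ 9409||x||^2, with equality on {x : x_1 = 0}, so ||T|| = 97. For any lambda with |lambda| < 97, set r = lambda/97 (|r| < 1); the vector x = (1, r, r^2, ...) is in l^2 and satisfies T x = 97(r, r^2, ...) = lambda x, so lambda is an eigenvalue. On the boundary |lambda| = 97 the geometric series diverges, so no l^2 eigenvector exists, but these lambda lie in the approximate point spectrum. Hence sigma(T) is the closed disk of radius 97 and sigma_p(T) is the open disk.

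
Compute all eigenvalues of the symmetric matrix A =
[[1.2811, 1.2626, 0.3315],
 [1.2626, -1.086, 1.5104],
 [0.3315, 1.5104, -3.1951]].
sigma(A) ≈ {-4, -1, 2}

A is real symmetric, so its spectrum consists of real eigenvalues. Expanding the characteristic polynomial of the displayed matrix gives
  det(λ I - A) = p(λ) = λ^3 + (3)λ^2 + (-6)λ + (-8).
Solving p(λ) = 0 yields eigenvalues ≈ -4, -1, 2. (A is shown rounded to 4 decimals, so these recover the underlying integer eigenvalues to within that precision.)
Verification: the trace of A = -3 equals the sum of eigenvalues -3, and det(A) ≈ 7.9999 matches the eigenvalue product 8.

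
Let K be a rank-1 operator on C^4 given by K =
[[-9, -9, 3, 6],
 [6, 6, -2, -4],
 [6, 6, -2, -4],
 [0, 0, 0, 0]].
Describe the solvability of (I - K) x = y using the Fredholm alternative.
(I - K) is invertible (det(I - K) = 6 ≠ 0), so for every y in C^4 the equation (I - K) x = y has a unique solution.

K has rank 1, so it is an outer product K = u v^T: every row of K is a multiple of one row vector. Reading off the entries, u = (-3, 2, 2, 0) and v = (3, 3, -1, -2) (row i of K equals u_i·v^T). A rank-one matrix u v^T satisfies K u = u (v·u) and kills the (3)-dimensional subspace v^⊥, so its characteristic polynomial is lambda^3 (lambda - v·u) with v·u = tr K = -5. Hence the eigenvalues of I - K are 1 (multiplicity 3) and 1 - (-5) = 6, so det(I - K) = 6. (Direct check: I - K =
[[10, 9, -3, -6],
 [-6, -5, 2, 4],
 [-6, -6, 3, 4],
 [0, 0, 0, 1]]
has determinant 6.) The finite-dimensional Fredholm alternative says: either (I - K) is invertible, or ker(I - K) ≠ {0} and then range(I - K) = ker((I - K)^*)^⊥, with dim ker(I - K) = dim ker((I - K)^*). Since det(I - K) ≠ 0, 1 is not an eigenvalue of K and ker(I - K) = {0}, so we are in the first case: for every y there is a unique x = (I - K)^(-1) y. Explicitly, by the Sherman–Morrison formula, (I - u v^T)^(-1) = I + u v^T/(1 - v·u), i.e. (I - K)^(-1) = I + K/(6).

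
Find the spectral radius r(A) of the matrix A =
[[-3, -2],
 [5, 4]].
r(A) = 2

The eigenvalues of A are the roots of its characteristic polynomial. With M = A (coefficients from the trace and determinant):
  p(λ) = det(λ I - M) = λ^2 - λ - 2.
For λ^2 - λ - 2 the discriminant is 9. It is a perfect square (3^2), so the roots are rational: λ = (1 ± 3)/2 = 2, -1.
Thus the eigenvalues (to 4 decimals) are 2 (modulus 2); -1 (modulus 1). The spectral radius is the largest modulus: r(A) = 2. (Cross-check: r(A) ≤ ||A||_2 ≈ 7.3434; equality holds whenever A is normal, though it can also hold for some non-normal A.)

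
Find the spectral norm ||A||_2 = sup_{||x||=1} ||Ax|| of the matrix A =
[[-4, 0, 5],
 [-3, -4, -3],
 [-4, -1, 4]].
||A||_2 ≈ 8.5572 (= sqrt(largest eigenvalue of A^T A))

||A||_2 = sigma_max(A) = sqrt(lambda_max(A^T A)). Form the symmetric matrix M = A^T A =
[[41, 16, -27],
 [16, 17, 8],
 [-27, 8, 50]].
Its characteristic polynomial (trace, sum of principal 2x2 minors, determinant of M give the coefficients) is
  p(λ) = det(λ I - M) = λ^3 - 108λ^2 + 2548λ - 121.
No integer candidate from the rational root theorem (±divisors of 121) is a root, so the roots are irrational. The cubic discriminant is Δ = 9545926325 > 0, so there are three distinct real roots. p(0) = -121 and p(1) = 2320 have opposite signs, so a root lies in (0, 1); Newton's method refines it to λ ≈ 0.0476. p(34) = 967 and p(35) = -366 have opposite signs, so a root lies in (34, 35); Newton's method refines it to λ ≈ 34.7261. p(73) = -632 and p(74) = 2247 have opposite signs, so a root lies in (73, 74); Newton's method refines it to λ ≈ 73.2263. Check (Vieta): the three roots sum to 108, matching tr M = 108.
So the eigenvalues of A^T A are ≈ 0.0476, 34.7261, 73.2263 (all ≥ 0, as they must be for A^T A). The largest is λ_max ≈ 73.2263, hence ||A||_2 = sqrt(λ_max) ≈ 8.5572.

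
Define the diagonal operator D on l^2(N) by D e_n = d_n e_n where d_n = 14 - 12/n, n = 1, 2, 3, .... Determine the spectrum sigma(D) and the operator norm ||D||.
sigma(D) = {14 - 12/n : n ≥ 1} ∪ {14}; ||D|| = 14

A bounded diagonal operator on l^2 with diagonal entries d_n has spectrum equal to the closure of {d_n : n ≥ 1}: every d_n is an eigenvalue (with eigenvector e_n), so {d_n} ⊂ sigma(D); the spectrum is closed, so its closure is too; and for lambda not in the closure, (D - lambda I) has bounded inverse (the diagonal entries 1/(d_n - lambda) are bounded). For our sequence d_n = 14 - 12/n, n = 1, 2, 3, ...:
  - {d_n} = {14 - 12/n : n ≥ 1}; the only limit point is 14
  - closure = {14 - 12/n : n ≥ 1} ∪ {14}
For the norm: a diagonal operator has ||D|| = sup_n |d_n|. Here d_n = 14 - 12/n increases monotonically from d_1 = 2 toward 14, with all terms in [2, 14); so sup_n |d_n| = 14 (the supremum is the limit, not attained). So ||D|| = 14.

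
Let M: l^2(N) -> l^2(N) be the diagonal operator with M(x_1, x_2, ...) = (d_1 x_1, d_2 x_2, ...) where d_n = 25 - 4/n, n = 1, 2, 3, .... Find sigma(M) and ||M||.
sigma(M) = {25 - 4/n : n ≥ 1} ∪ {25}; ||M|| = 25

A bounded diagonal operator on l^2 with diagonal entries d_n has spectrum equal to the closure of {d_n : n ≥ 1}: every d_n is an eigenvalue (with eigenvector e_n), so {d_n} ⊂ sigma(M); the spectrum is closed, so its closure is too; and for lambda not in the closure, (M - lambda I) has bounded inverse (the diagonal entries 1/(d_n - lambda) are bounded). For our sequence d_n = 25 - 4/n, n = 1, 2, 3, ...:
  - {d_n} = {25 - 4/n : n ≥ 1}; the only limit point is 25
  - closure = {25 - 4/n : n ≥ 1} ∪ {25}
For the norm: a diagonal operator has ||M|| = sup_n |d_n|. Here d_n = 25 - 4/n increases monotonically from d_1 = 21 toward 25, with all terms in [21, 25); so sup_n |d_n| = 25 (the supremum is the limit, not attained). So ||M|| = 25.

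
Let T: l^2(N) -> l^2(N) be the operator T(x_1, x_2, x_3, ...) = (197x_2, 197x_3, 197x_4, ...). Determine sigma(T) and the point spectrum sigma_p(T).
sigma(T) = closed disk {z in C : |z| ≤ 197}; sigma_p(T) = open disk {z in C : |z| < 197}

Note T = 197·V where V is the unit left shift (V x)_k = x_{k+1}; so sigma(T) = 197·sigma(V) and ||T|| = 197||V||. ||T x||^2 = 38809sum_{k≥2} |x_k|^2 ≤ 38809||x||^2, with equality on {x : x_1 = 0}, so ||T|| = 197. For any lambda with |lambda| < 197, set r = lambda/197 (|r| < 1); the vector x = (1, r, r^2, ...) is in l^2 and satisfies T x = 197(r, r^2, ...) = lambda x, so lambda is an eigenvalue. On the boundary |lambda| = 197 the geometric series diverges, so no l^2 eigenvector exists, but these lambda lie in the approximate point spectrum. Hence sigma(T) is the closed disk of radius 197 and sigma_p(T) is the open disk.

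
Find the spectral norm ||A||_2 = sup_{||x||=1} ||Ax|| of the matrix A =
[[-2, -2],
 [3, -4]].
||A||_2 = sqrt((33 + sqrt(305))/2) ≈ 5.0232 (= sqrt(largest eigenvalue of A^T A))

||A||_2 = sigma_max(A) = sqrt(lambda_max(A^T A)). Form the symmetric matrix M = A^T A =
[[13, -8],
 [-8, 20]].
Its characteristic polynomial (trace, determinant of M give the coefficients) is
  p(λ) = det(λ I - M) = λ^2 - 33λ + 196.
For λ^2 - 33λ + 196 the discriminant is 305. It is nonnegative but not a perfect square, so the roots are real and irrational: λ = (33 ± sqrt(305))/2 ≈ 25.2321, 7.7679.
So the eigenvalues of A^T A are ≈ 7.7679, 25.2321 (all ≥ 0, as they must be for A^T A). The largest is λ_max = (33 + sqrt(305))/2 ≈ 25.2321, hence ||A||_2 = sqrt(λ_max) = sqrt((33 + sqrt(305))/2) ≈ 5.0232.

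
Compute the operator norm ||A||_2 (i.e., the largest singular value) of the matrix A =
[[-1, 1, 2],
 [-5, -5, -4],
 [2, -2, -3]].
||A||_2 ≈ 8.3892 (= sqrt(largest eigenvalue of A^T A))

||A||_2 = sigma_max(A) = sqrt(lambda_max(A^T A)). Form the symmetric matrix M = A^T A =
[[30, 20, 12],
 [20, 30, 28],
 [12, 28, 29]].
Its characteristic polynomial (trace, sum of principal 2x2 minors, determinant of M give the coefficients) is
  p(λ) = det(λ I - M) = λ^3 - 89λ^2 + 1312λ - 100.
No integer candidate from the rational root theorem (±divisors of 100) is a root, so the roots are irrational. The cubic discriminant is Δ = 4529077312 > 0, so there are three distinct real roots. p(0) = -100 and p(1) = 1124 have opposite signs, so a root lies in (0, 1); Newton's method refines it to λ ≈ 0.0766. p(18) = 512 and p(19) = -442 have opposite signs, so a root lies in (18, 19); Newton's method refines it to λ ≈ 18.5454. p(70) = -1360 and p(71) = 2314 have opposite signs, so a root lies in (70, 71); Newton's method refines it to λ ≈ 70.378. Check (Vieta): the three roots sum to 89, matching tr M = 89.
So the eigenvalues of A^T A are ≈ 0.0766, 18.5454, 70.378 (all ≥ 0, as they must be for A^T A). The largest is λ_max ≈ 70.378, hence ||A||_2 = sqrt(λ_max) ≈ 8.3892.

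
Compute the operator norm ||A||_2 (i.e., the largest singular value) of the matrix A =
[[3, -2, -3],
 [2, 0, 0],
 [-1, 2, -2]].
||A||_2 ≈ 4.8965 (= sqrt(largest eigenvalue of A^T A))

||A||_2 = sigma_max(A) = sqrt(lambda_max(A^T A)). Form the symmetric matrix M = A^T A =
[[14, -8, -7],
 [-8, 8, 2],
 [-7, 2, 13]].
Its characteristic polynomial (trace, sum of principal 2x2 minors, determinant of M give the coefficients) is
  p(λ) = det(λ I - M) = λ^3 - 35λ^2 + 281λ - 400.
No integer candidate from the rational root theorem (±divisors of 400) is a root, so the roots are irrational. The cubic discriminant is Δ = 5867061 > 0, so there are three distinct real roots. p(1) = -153 and p(2) = 30 have opposite signs, so a root lies in (1, 2); Newton's method refines it to λ ≈ 1.8108. p(9) = 23 and p(10) = -90 have opposite signs, so a root lies in (9, 10); Newton's method refines it to λ ≈ 9.2136. p(23) = -285 and p(24) = 8 have opposite signs, so a root lies in (23, 24); Newton's method refines it to λ ≈ 23.9756. Check (Vieta): the three roots sum to 35, matching tr M = 35.
So the eigenvalues of A^T A are ≈ 1.8108, 9.2136, 23.9756 (all ≥ 0, as they must be for A^T A). The largest is λ_max ≈ 23.9756, hence ||A||_2 = sqrt(λ_max) ≈ 4.8965.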